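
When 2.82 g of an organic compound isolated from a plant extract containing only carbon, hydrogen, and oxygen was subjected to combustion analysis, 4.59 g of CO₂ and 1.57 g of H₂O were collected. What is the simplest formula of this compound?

C6H10O5

mol C = 4.59 g CO₂ ÷ 44.009 g/mol = 0.1043 mol
mol H = 2 × 1.57 g H₂O ÷ 18.015 g/mol = 0.1743 mol
mass O = 2.82 − (1.253 + 0.1757) = 1.392 g → mol O = 1.392 ÷ 15.999 = 0.08698 mol
Divide by the smallest (0.08698 mol): C 1.199, H 2.004, O 1.000
Multiplying each by 5 gives whole numbers: C 6.00, H 10.02, O 5.00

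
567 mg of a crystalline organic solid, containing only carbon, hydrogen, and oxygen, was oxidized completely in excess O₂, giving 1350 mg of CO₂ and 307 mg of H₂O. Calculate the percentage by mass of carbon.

65.0%

mol C = 1.35 g CO₂ ÷ 44.009 g/mol = 0.03068 mol
mol H = 2 × 0.307 g H₂O ÷ 18.015 g/mol = 0.03408 mol
mass O = 0.567 − (0.3684 + 0.03436) = 0.1642 g → mol O = 0.1642 ÷ 15.999 = 0.01026 mol
mass % C = 0.3684 g ÷ 0.567 g × 100%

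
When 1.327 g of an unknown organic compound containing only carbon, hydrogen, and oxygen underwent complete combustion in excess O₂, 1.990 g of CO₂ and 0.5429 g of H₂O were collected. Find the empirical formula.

C3H4O3

mol C = 1.990 g CO₂ ÷ 44.009 g/mol = 0.045218 mol
mol H = 2 × 0.5429 g H₂O ÷ 18.015 g/mol = 0.060272 mol
mass O = 1.327 − (0.54311 + 0.060754) = 0.72313 g → mol O = 0.72313 ÷ 15.999 = 0.045199 mol
Divide by the smallest (0.045199 mol): C 1.000, H 1.333, O 1.000
Multiplying each by 3 gives whole numbers: C 3.00, H 4.00, O 3.00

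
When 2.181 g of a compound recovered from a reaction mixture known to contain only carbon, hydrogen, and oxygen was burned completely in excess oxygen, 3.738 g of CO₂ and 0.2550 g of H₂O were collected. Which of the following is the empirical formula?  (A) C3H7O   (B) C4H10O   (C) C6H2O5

(C) C6H2O5

mol C = 3.738 g CO₂ ÷ 44.009 g/mol = 0.084937 mol
mol H = 2 × 0.2550 g H₂O ÷ 18.015 g/mol = 0.028310 mol
mass O = 2.181 − (1.0202 + 0.028536) = 1.1323 g → mol O = 1.1323 ÷ 15.999 = 0.070772 mol
Divide by the smallest (0.028310 mol): C 3.000, H 1.000, O 2.500
Multiplying each by 2 gives whole numbers: C 6.00, H 2.00, O 5.00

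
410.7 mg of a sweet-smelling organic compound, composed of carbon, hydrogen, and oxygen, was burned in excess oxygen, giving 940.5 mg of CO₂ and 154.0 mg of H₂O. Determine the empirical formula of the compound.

C5H4O2

mol C = 0.9405 g CO₂ ÷ 44.009 g/mol = 0.021371 mol
mol H = 2 × 0.1540 g H₂O ÷ 18.015 g/mol = 0.017097 mol
mass O = 0.4107 − (0.25668 + 0.017234) = 0.13678 g → mol O = 0.13678 ÷ 15.999 = 0.0085495 mol
Divide by the smallest (0.0085495 mol): C 2.500, H 2.000, O 1.000
Multiplying each by 2 gives whole numbers: C 5.00, H 4.00, O 2.00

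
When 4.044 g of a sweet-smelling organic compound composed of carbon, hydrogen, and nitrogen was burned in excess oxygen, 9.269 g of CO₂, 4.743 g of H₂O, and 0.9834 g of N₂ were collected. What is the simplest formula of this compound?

C6H15N2

mol C = 9.269 g CO₂ ÷ 44.009 g/mol = 0.21062 mol
mol H = 2 × 4.743 g H₂O ÷ 18.015 g/mol = 0.52656 mol
mol N = 2 × 0.9834 g N₂ ÷ 28.014 g/mol = 0.070208 mol
Divide by the smallest (0.070208 mol): C 3.000, H 7.500, N 1.000
Multiplying each by 2 gives whole numbers: C 6.00, H 15.00, N 2.00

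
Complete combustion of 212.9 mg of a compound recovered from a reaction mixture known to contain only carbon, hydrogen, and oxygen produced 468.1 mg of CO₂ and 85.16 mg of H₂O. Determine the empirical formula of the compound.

mol C = 0.4681 g CO₂ ÷ 44.009 g/mol = 0.010636 mol
mol H = 2 × 0.08516 g H₂O ÷ 18.015 g/mol = 0.0094543 mol
mass O = 0.2129 − (0.12775 + 0.0095300) = 0.075615 g → mol O = 0.075615 ÷ 15.999 = 0.0047263 mol
Divide by the smallest (0.0047263 mol): C 2.251, H 2.000, O 1.000
Multiplying each by 4 gives whole numbers: C 9.00, H 8.00, O 4.00

C9H8O4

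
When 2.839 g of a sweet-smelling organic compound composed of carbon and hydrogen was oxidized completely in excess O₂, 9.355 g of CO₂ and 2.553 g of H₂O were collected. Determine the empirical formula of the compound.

mol C = 9.355 g CO₂ ÷ 44.009 g/mol = 0.21257 mol
mol H = 2 × 2.553 g H₂O ÷ 18.015 g/mol = 0.28343 mol
Divide by the smallest (0.21257 mol): C 1.000, H 1.333
Multiplying each by 3 gives whole numbers: C 3.00, H 4.00

C3H4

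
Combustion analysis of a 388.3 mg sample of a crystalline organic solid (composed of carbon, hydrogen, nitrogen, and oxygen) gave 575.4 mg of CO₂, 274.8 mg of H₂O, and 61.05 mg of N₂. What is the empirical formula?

mol C = 0.5754 g CO₂ ÷ 44.009 g/mol = 0.013075 mol
mol H = 2 × 0.2748 g H₂O ÷ 18.015 g/mol = 0.030508 mol
mol N = 2 × 0.06105 g N₂ ÷ 28.014 g/mol = 0.0043585 mol
mass O = 0.3883 − (0.15704 + 0.030752 + 0.061050) = 0.13946 g → mol O = 0.13946 ÷ 15.999 = 0.0087167 mol
Divide by the smallest (0.0043585 mol): C 3.000, H 7.000, N 1.000, O 2.000

C3H7NO2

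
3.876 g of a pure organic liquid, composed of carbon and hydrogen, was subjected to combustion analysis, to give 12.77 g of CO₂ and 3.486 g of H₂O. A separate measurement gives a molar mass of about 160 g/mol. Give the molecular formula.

C12H16

mol C = 12.77 g CO₂ ÷ 44.009 g/mol = 0.29017 mol
mol H = 2 × 3.486 g H₂O ÷ 18.015 g/mol = 0.38701 mol
Divide by the smallest (0.29017 mol): C 1.000, H 1.334
Multiplying each by 3 gives whole numbers: C 3.00, H 4.00
Empirical formula: C3H4
Empirical-formula mass = 40.06 g/mol; 160 ÷ 40.06 ≈ 4, so the molecular formula is C12H16.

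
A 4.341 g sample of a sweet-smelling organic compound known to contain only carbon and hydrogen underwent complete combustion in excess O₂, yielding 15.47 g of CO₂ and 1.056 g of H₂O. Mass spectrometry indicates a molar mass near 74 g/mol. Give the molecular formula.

mol C = 15.47 g CO₂ ÷ 44.009 g/mol = 0.35152 mol
mol H = 2 × 1.056 g H₂O ÷ 18.015 g/mol = 0.11724 mol
Divide by the smallest (0.11724 mol): C 2.998, H 1.000
Empirical formula: C3H
Empirical-formula mass = 37.04 g/mol; 74 ÷ 37.04 ≈ 2, so the molecular formula is C6H2.

C6H2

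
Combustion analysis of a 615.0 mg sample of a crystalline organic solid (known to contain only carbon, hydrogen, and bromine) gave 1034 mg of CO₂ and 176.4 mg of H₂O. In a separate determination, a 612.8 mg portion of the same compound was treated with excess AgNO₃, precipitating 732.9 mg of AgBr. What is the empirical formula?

mol C = 1.034 g CO₂ ÷ 44.009 g/mol = 0.023495 mol
mol H = 2 × 0.1764 g H₂O ÷ 18.015 g/mol = 0.019584 mol
From the AgBr data: mol Br per gram of compound = (0.7329 ÷ 187.772) ÷ 0.6128 = 0.0063694 mol/g, so in the 0.6150 g combustion sample mol Br = 0.0039172 mol
Divide by the smallest (0.0039172 mol): C 5.998, H 4.999, Br 1.000

C6H5Br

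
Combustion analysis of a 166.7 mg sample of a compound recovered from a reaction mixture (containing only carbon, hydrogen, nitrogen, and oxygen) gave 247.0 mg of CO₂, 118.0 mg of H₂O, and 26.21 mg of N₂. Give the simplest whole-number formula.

C3H7NO2

mol C = 0.2470 g CO₂ ÷ 44.009 g/mol = 0.0056125 mol
mol H = 2 × 0.1180 g H₂O ÷ 18.015 g/mol = 0.013100 mol
mol N = 2 × 0.02621 g N₂ ÷ 28.014 g/mol = 0.0018712 mol
mass O = 0.1667 − (0.067412 + 0.013205 + 0.026210) = 0.059873 g → mol O = 0.059873 ÷ 15.999 = 0.0037423 mol
Divide by the smallest (0.0018712 mol): C 2.999, H 7.001, N 1.000, O 2.000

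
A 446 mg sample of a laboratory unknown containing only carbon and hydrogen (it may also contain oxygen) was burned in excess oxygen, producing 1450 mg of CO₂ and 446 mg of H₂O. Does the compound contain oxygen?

no

mol C = 1.45 g CO₂ ÷ 44.009 g/mol = 0.03295 mol
mol H = 2 × 0.446 g H₂O ÷ 18.015 g/mol = 0.04951 mol
C and H together account for 0.4456 g — essentially the entire 0.446 g sample — so the compound contains no oxygen.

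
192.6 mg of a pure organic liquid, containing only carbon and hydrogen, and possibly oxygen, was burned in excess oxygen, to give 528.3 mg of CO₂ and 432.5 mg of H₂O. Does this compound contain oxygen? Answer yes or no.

no

mol C = 0.5283 g CO₂ ÷ 44.009 g/mol = 0.012004 mol
mol H = 2 × 0.4325 g H₂O ÷ 18.015 g/mol = 0.048016 mol
C and H together account for 0.19258 g — essentially the entire 0.1926 g sample — so the compound contains no oxygen.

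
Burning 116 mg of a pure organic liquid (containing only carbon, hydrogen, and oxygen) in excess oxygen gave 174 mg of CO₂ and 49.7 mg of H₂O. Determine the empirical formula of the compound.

C5H7O5

mol C = 0.174 g CO₂ ÷ 44.009 g/mol = 0.003954 mol
mol H = 2 × 0.0497 g H₂O ÷ 18.015 g/mol = 0.005518 mol
mass O = 0.116 − (0.04749 + 0.005562) = 0.06295 g → mol O = 0.06295 ÷ 15.999 = 0.003935 mol
Divide by the smallest (0.003935 mol): C 1.005, H 1.402, O 1.000
Multiplying each by 5 gives whole numbers: C 5.02, H 7.01, O 5.00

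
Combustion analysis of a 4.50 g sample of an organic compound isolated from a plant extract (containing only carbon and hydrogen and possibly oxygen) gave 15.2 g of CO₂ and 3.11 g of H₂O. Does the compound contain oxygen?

no

mol C = 15.2 g CO₂ ÷ 44.009 g/mol = 0.3454 mol
mol H = 2 × 3.11 g H₂O ÷ 18.015 g/mol = 0.3453 mol
C and H together account for 4.496 g — essentially the entire 4.50 g sample — so the compound contains no oxygen.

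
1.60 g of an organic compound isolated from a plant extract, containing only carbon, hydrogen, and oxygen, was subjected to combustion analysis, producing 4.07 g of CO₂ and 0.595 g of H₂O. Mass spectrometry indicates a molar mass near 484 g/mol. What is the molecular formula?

C28H20O8

mol C = 4.07 g CO₂ ÷ 44.009 g/mol = 0.09248 mol
mol H = 2 × 0.595 g H₂O ÷ 18.015 g/mol = 0.06606 mol
mass O = 1.60 − (1.111 + 0.06658) = 0.4226 g → mol O = 0.4226 ÷ 15.999 = 0.02642 mol
Divide by the smallest (0.02642 mol): C 3.501, H 2.501, O 1.000
Multiplying each by 2 gives whole numbers: C 7.00, H 5.00, O 2.00
Empirical formula: C7H5O2
Empirical-formula mass = 121.11 g/mol; 484 ÷ 121.11 ≈ 4, so the molecular formula is C28H20O8.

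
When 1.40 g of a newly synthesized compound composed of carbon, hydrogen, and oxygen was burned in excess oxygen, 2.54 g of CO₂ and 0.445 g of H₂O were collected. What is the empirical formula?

mol C = 2.54 g CO₂ ÷ 44.009 g/mol = 0.05772 mol
mol H = 2 × 0.445 g H₂O ÷ 18.015 g/mol = 0.04940 mol
mass O = 1.40 − (0.6932 + 0.04980) = 0.6570 g → mol O = 0.6570 ÷ 15.999 = 0.04106 mol
Divide by the smallest (0.04106 mol): C 1.406, H 1.203, O 1.000
Multiplying each by 5 gives whole numbers: C 7.03, H 6.02, O 5.00

C7H6O5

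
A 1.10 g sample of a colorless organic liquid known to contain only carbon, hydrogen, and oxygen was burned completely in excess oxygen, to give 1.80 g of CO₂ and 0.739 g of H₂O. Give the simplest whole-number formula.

C5H10O4

mol C = 1.80 g CO₂ ÷ 44.009 g/mol = 0.04090 mol
mol H = 2 × 0.739 g H₂O ÷ 18.015 g/mol = 0.08204 mol
mass O = 1.10 − (0.4913 + 0.08270) = 0.5260 g → mol O = 0.5260 ÷ 15.999 = 0.03288 mol
Divide by the smallest (0.03288 mol): C 1.244, H 2.495, O 1.000
Multiplying each by 4 gives whole numbers: C 4.98, H 9.98, O 4.00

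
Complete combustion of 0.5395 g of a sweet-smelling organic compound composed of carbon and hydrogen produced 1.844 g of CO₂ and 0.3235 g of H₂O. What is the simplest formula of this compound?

mol C = 1.844 g CO₂ ÷ 44.009 g/mol = 0.041901 mol
mol H = 2 × 0.3235 g H₂O ÷ 18.015 g/mol = 0.035915 mol
Divide by the smallest (0.035915 mol): C 1.167, H 1.000
Multiplying each by 6 gives whole numbers: C 7.00, H 6.00

C7H6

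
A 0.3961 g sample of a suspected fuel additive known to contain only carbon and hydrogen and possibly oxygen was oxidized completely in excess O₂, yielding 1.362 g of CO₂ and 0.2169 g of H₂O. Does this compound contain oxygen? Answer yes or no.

mol C = 1.362 g CO₂ ÷ 44.009 g/mol = 0.030948 mol
mol H = 2 × 0.2169 g H₂O ÷ 18.015 g/mol = 0.024080 mol
C and H together account for 0.39599 g — essentially the entire 0.3961 g sample — so the compound contains no oxygen.

no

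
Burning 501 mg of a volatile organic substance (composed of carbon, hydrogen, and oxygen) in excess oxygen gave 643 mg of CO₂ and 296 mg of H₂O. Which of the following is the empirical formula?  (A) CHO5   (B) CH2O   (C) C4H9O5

mol C = 0.643 g CO₂ ÷ 44.009 g/mol = 0.01461 mol
mol H = 2 × 0.296 g H₂O ÷ 18.015 g/mol = 0.03286 mol
mass O = 0.501 − (0.1755 + 0.03312) = 0.2924 g → mol O = 0.2924 ÷ 15.999 = 0.01828 mol
Divide by the smallest (0.01461 mol): C 1.000, H 2.249, O 1.251
Multiplying each by 4 gives whole numbers: C 4.00, H 9.00, O 5.00

(C) C4H9O5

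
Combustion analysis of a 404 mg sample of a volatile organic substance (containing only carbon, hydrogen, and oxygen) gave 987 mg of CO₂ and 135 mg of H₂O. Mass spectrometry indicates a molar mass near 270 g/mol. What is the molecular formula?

mol C = 0.987 g CO₂ ÷ 44.009 g/mol = 0.02243 mol
mol H = 2 × 0.135 g H₂O ÷ 18.015 g/mol = 0.01499 mol
mass O = 0.404 − (0.2694 + 0.01511) = 0.1195 g → mol O = 0.1195 ÷ 15.999 = 0.007470 mol
Divide by the smallest (0.007470 mol): C 3.002, H 2.006, O 1.000
Empirical formula: C3H2O
Empirical-formula mass = 54.05 g/mol; 270 ÷ 54.05 ≈ 5, so the molecular formula is C15H10O5.

C15H10O5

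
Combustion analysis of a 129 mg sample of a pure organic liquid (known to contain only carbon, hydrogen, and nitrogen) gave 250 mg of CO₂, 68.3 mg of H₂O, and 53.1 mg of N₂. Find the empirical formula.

C3H4N2

mol C = 0.250 g CO₂ ÷ 44.009 g/mol = 0.005681 mol
mol H = 2 × 0.0683 g H₂O ÷ 18.015 g/mol = 0.007583 mol
mol N = 2 × 0.0531 g N₂ ÷ 28.014 g/mol = 0.003791 mol
Divide by the smallest (0.003791 mol): C 1.498, H 2.000, N 1.000
Multiplying each by 2 gives whole numbers: C 3.00, H 4.00, N 2.00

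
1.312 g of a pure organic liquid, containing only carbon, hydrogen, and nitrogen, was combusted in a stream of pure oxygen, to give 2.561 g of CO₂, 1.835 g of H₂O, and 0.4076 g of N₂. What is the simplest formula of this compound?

mol C = 2.561 g CO₂ ÷ 44.009 g/mol = 0.058193 mol
mol H = 2 × 1.835 g H₂O ÷ 18.015 g/mol = 0.20372 mol
mol N = 2 × 0.4076 g N₂ ÷ 28.014 g/mol = 0.029100 mol
Divide by the smallest (0.029100 mol): C 2.000, H 7.001, N 1.000

C2H7N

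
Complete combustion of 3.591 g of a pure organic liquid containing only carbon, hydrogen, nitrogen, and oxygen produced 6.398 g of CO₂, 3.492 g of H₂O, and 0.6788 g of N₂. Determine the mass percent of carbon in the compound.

mol C = 6.398 g CO₂ ÷ 44.009 g/mol = 0.14538 mol
mol H = 2 × 3.492 g H₂O ÷ 18.015 g/mol = 0.38768 mol
mol N = 2 × 0.6788 g N₂ ÷ 28.014 g/mol = 0.048461 mol
mass O = 3.591 − (1.7462 + 0.39078 + 0.67880) = 0.77527 g → mol O = 0.77527 ÷ 15.999 = 0.048457 mol
mass % C = 1.7462 g ÷ 3.591 g × 100%

48.63%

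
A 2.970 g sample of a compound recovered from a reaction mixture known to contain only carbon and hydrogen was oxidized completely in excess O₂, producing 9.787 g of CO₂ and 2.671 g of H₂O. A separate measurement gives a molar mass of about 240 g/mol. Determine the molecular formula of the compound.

mol C = 9.787 g CO₂ ÷ 44.009 g/mol = 0.22239 mol
mol H = 2 × 2.671 g H₂O ÷ 18.015 g/mol = 0.29653 mol
Divide by the smallest (0.22239 mol): C 1.000, H 1.333
Multiplying each by 3 gives whole numbers: C 3.00, H 4.00
Empirical formula: C3H4
Empirical-formula mass = 40.06 g/mol; 240 ÷ 40.06 ≈ 6, so the molecular formula is C18H24.

C18H24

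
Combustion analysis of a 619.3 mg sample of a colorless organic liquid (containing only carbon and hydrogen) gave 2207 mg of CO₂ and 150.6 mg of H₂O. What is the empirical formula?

mol C = 2.207 g CO₂ ÷ 44.009 g/mol = 0.050149 mol
mol H = 2 × 0.1506 g H₂O ÷ 18.015 g/mol = 0.016719 mol
Divide by the smallest (0.016719 mol): C 2.999, H 1.000

C3H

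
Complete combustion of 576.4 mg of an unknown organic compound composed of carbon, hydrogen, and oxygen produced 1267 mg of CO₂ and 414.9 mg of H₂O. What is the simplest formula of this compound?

mol C = 1.267 g CO₂ ÷ 44.009 g/mol = 0.028790 mol
mol H = 2 × 0.4149 g H₂O ÷ 18.015 g/mol = 0.046062 mol
mass O = 0.5764 − (0.34579 + 0.046430) = 0.18418 g → mol O = 0.18418 ÷ 15.999 = 0.011512 mol
Divide by the smallest (0.011512 mol): C 2.501, H 4.001, O 1.000
Multiplying each by 2 gives whole numbers: C 5.00, H 8.00, O 2.00

C5H8O2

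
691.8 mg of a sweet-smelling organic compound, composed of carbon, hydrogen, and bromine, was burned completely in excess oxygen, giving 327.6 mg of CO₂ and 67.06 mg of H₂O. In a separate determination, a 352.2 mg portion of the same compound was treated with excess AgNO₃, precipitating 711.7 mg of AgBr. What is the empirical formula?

CHBr

mol C = 0.3276 g CO₂ ÷ 44.009 g/mol = 0.0074439 mol
mol H = 2 × 0.06706 g H₂O ÷ 18.015 g/mol = 0.0074449 mol
From the AgBr data: mol Br per gram of compound = (0.7117 ÷ 187.772) ÷ 0.3522 = 0.010762 mol/g, so in the 0.6918 g combustion sample mol Br = 0.0074449 mol
Divide by the smallest (0.0074439 mol): C 1.000, H 1.000, Br 1.000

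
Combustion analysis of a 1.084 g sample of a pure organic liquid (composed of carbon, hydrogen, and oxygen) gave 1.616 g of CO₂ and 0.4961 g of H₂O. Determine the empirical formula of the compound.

mol C = 1.616 g CO₂ ÷ 44.009 g/mol = 0.036720 mol
mol H = 2 × 0.4961 g H₂O ÷ 18.015 g/mol = 0.055076 mol
mass O = 1.084 − (0.44104 + 0.055517) = 0.58744 g → mol O = 0.58744 ÷ 15.999 = 0.036717 mol
Divide by the smallest (0.036717 mol): C 1.000, H 1.500, O 1.000
Multiplying each by 2 gives whole numbers: C 2.00, H 3.00, O 2.00

C2H3O2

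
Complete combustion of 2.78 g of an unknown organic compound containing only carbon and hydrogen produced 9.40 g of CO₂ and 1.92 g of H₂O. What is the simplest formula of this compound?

CH

mol C = 9.40 g CO₂ ÷ 44.009 g/mol = 0.2136 mol
mol H = 2 × 1.92 g H₂O ÷ 18.015 g/mol = 0.2132 mol
Divide by the smallest (0.2132 mol): C 1.002, H 1.000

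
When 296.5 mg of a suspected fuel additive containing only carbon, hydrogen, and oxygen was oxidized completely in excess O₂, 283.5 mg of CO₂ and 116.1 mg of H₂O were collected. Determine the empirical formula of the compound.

mol C = 0.2835 g CO₂ ÷ 44.009 g/mol = 0.0064419 mol
mol H = 2 × 0.1161 g H₂O ÷ 18.015 g/mol = 0.012889 mol
mass O = 0.2965 − (0.077373 + 0.012992) = 0.20613 g → mol O = 0.20613 ÷ 15.999 = 0.012884 mol
Divide by the smallest (0.0064419 mol): C 1.000, H 2.001, O 2.000

CH2O2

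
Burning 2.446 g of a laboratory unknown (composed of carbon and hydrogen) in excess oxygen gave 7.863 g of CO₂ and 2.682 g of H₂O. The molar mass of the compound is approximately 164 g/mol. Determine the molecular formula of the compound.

C12H20

mol C = 7.863 g CO₂ ÷ 44.009 g/mol = 0.17867 mol
mol H = 2 × 2.682 g H₂O ÷ 18.015 g/mol = 0.29775 mol
Divide by the smallest (0.17867 mol): C 1.000, H 1.667
Multiplying each by 3 gives whole numbers: C 3.00, H 5.00
Empirical formula: C3H5
Empirical-formula mass = 41.07 g/mol; 164 ÷ 41.07 ≈ 4, so the molecular formula is C12H20.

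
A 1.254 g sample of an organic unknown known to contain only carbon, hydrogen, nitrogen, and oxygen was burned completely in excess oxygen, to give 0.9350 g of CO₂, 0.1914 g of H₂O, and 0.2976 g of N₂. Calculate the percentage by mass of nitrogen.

23.73%

mol C = 0.9350 g CO₂ ÷ 44.009 g/mol = 0.021246 mol
mol H = 2 × 0.1914 g H₂O ÷ 18.015 g/mol = 0.021249 mol
mol N = 2 × 0.2976 g N₂ ÷ 28.014 g/mol = 0.021247 mol
mass O = 1.254 − (0.25518 + 0.021419 + 0.29760) = 0.67980 g → mol O = 0.67980 ÷ 15.999 = 0.042490 mol
mass % N = 0.29760 g ÷ 1.254 g × 100%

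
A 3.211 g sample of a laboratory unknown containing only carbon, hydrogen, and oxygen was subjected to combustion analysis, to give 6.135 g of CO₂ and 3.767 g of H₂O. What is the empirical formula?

C2H6O

mol C = 6.135 g CO₂ ÷ 44.009 g/mol = 0.13940 mol
mol H = 2 × 3.767 g H₂O ÷ 18.015 g/mol = 0.41821 mol
mass O = 3.211 − (1.6744 + 0.42155) = 1.1151 g → mol O = 1.1151 ÷ 15.999 = 0.069696 mol
Divide by the smallest (0.069696 mol): C 2.000, H 6.000, O 1.000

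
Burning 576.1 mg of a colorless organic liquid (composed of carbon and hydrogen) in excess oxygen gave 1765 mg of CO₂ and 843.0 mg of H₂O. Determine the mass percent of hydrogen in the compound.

16.38%

mol C = 1.765 g CO₂ ÷ 44.009 g/mol = 0.040105 mol
mol H = 2 × 0.8430 g H₂O ÷ 18.015 g/mol = 0.093589 mol
mass % H = 0.094337 g ÷ 0.5761 g × 100%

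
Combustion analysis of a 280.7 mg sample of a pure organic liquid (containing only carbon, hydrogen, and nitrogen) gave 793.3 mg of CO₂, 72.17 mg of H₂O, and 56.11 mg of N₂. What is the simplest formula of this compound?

C9H4N2

mol C = 0.7933 g CO₂ ÷ 44.009 g/mol = 0.018026 mol
mol H = 2 × 0.07217 g H₂O ÷ 18.015 g/mol = 0.0080122 mol
mol N = 2 × 0.05611 g N₂ ÷ 28.014 g/mol = 0.0040059 mol
Divide by the smallest (0.0040059 mol): C 4.500, H 2.000, N 1.000
Multiplying each by 2 gives whole numbers: C 9.00, H 4.00, N 2.00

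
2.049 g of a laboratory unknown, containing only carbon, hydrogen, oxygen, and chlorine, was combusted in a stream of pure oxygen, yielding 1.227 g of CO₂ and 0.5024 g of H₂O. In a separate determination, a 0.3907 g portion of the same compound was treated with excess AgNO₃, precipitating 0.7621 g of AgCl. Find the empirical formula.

mol C = 1.227 g CO₂ ÷ 44.009 g/mol = 0.027881 mol
mol H = 2 × 0.5024 g H₂O ÷ 18.015 g/mol = 0.055776 mol
From the AgCl data: mol Cl per gram of compound = (0.7621 ÷ 143.318) ÷ 0.3907 = 0.013610 mol/g, so in the 2.049 g combustion sample mol Cl = 0.027888 mol
mass O = 2.049 − (0.33487 + 0.056222 + 0.98861) = 0.66929 g → mol O = 0.66929 ÷ 15.999 = 0.041833 mol
Divide by the smallest (0.027881 mol): C 1.000, H 2.001, Cl 1.000, O 1.500
Multiplying each by 2 gives whole numbers: C 2.00, H 4.00, Cl 2.00, O 3.00

C2H4Cl2O3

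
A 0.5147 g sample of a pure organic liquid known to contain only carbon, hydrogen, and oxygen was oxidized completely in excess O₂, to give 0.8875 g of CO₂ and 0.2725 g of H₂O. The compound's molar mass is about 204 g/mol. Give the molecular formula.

mol C = 0.8875 g CO₂ ÷ 44.009 g/mol = 0.020166 mol
mol H = 2 × 0.2725 g H₂O ÷ 18.015 g/mol = 0.030253 mol
mass O = 0.5147 − (0.24222 + 0.030495) = 0.24199 g → mol O = 0.24199 ÷ 15.999 = 0.015125 mol
Divide by the smallest (0.015125 mol): C 1.333, H 2.000, O 1.000
Multiplying each by 3 gives whole numbers: C 4.00, H 6.00, O 3.00
Empirical formula: C4H6O3
Empirical-formula mass = 102.09 g/mol; 204 ÷ 102.09 ≈ 2, so the molecular formula is C8H12O6.

C8H12O6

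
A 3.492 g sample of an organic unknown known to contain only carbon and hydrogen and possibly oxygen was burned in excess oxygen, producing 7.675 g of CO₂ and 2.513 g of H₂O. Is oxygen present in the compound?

yes

mol C = 7.675 g CO₂ ÷ 44.009 g/mol = 0.17440 mol
mol H = 2 × 2.513 g H₂O ÷ 18.015 g/mol = 0.27899 mol
C and H account for only 2.3759 g of the 3.492 g sample; the remaining 1.1161 g must be oxygen.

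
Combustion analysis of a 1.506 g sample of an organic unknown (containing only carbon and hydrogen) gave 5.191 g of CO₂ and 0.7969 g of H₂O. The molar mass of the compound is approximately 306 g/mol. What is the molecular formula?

C24H18

mol C = 5.191 g CO₂ ÷ 44.009 g/mol = 0.11795 mol
mol H = 2 × 0.7969 g H₂O ÷ 18.015 g/mol = 0.088471 mol
Divide by the smallest (0.088471 mol): C 1.333, H 1.000
Multiplying each by 3 gives whole numbers: C 4.00, H 3.00
Empirical formula: C4H3
Empirical-formula mass = 51.07 g/mol; 306 ÷ 51.07 ≈ 6, so the molecular formula is C24H18.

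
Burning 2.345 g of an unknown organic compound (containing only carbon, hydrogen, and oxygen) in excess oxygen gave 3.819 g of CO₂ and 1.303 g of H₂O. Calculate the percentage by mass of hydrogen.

mol C = 3.819 g CO₂ ÷ 44.009 g/mol = 0.086778 mol
mol H = 2 × 1.303 g H₂O ÷ 18.015 g/mol = 0.14466 mol
mass O = 2.345 − (1.0423 + 0.14581) = 1.1569 g → mol O = 1.1569 ÷ 15.999 = 0.072311 mol
mass % H = 0.14581 g ÷ 2.345 g × 100%

6.22%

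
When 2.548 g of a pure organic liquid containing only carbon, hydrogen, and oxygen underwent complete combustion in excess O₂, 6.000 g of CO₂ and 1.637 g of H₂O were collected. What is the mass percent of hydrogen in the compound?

mol C = 6.000 g CO₂ ÷ 44.009 g/mol = 0.13634 mol
mol H = 2 × 1.637 g H₂O ÷ 18.015 g/mol = 0.18174 mol
mass O = 2.548 − (1.6375 + 0.18319) = 0.72728 g → mol O = 0.72728 ÷ 15.999 = 0.045458 mol
mass % H = 0.18319 g ÷ 2.548 g × 100%

7.19%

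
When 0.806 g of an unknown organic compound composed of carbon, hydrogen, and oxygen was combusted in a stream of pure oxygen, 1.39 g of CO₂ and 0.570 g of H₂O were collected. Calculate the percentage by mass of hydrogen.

mol C = 1.39 g CO₂ ÷ 44.009 g/mol = 0.03158 mol
mol H = 2 × 0.570 g H₂O ÷ 18.015 g/mol = 0.06328 mol
mass O = 0.806 − (0.3794 + 0.06379) = 0.3629 g → mol O = 0.3629 ÷ 15.999 = 0.02268 mol
mass % H = 0.06379 g ÷ 0.806 g × 100%

7.9%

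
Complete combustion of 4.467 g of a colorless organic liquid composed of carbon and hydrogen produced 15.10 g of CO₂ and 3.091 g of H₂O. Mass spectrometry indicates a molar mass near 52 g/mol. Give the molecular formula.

mol C = 15.10 g CO₂ ÷ 44.009 g/mol = 0.34311 mol
mol H = 2 × 3.091 g H₂O ÷ 18.015 g/mol = 0.34316 mol
Divide by the smallest (0.34311 mol): C 1.000, H 1.000
Empirical formula: CH
Empirical-formula mass = 13.02 g/mol; 52 ÷ 13.02 ≈ 4, so the molecular formula is C4H4.

C4H4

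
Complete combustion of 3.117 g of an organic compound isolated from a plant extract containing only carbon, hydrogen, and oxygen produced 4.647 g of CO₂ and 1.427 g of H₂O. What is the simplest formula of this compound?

C2H3O2

mol C = 4.647 g CO₂ ÷ 44.009 g/mol = 0.10559 mol
mol H = 2 × 1.427 g H₂O ÷ 18.015 g/mol = 0.15842 mol
mass O = 3.117 − (1.2683 + 0.15969) = 1.6890 g → mol O = 1.6890 ÷ 15.999 = 0.10557 mol
Divide by the smallest (0.10557 mol): C 1.000, H 1.501, O 1.000
Multiplying each by 2 gives whole numbers: C 2.00, H 3.00, O 2.00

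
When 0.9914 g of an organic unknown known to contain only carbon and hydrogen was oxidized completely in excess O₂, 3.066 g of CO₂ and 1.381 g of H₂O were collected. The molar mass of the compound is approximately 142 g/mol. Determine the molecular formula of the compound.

C10H22

mol C = 3.066 g CO₂ ÷ 44.009 g/mol = 0.069668 mol
mol H = 2 × 1.381 g H₂O ÷ 18.015 g/mol = 0.15332 mol
Divide by the smallest (0.069668 mol): C 1.000, H 2.201
Multiplying each by 5 gives whole numbers: C 5.00, H 11.00
Empirical formula: C5H11
Empirical-formula mass = 71.14 g/mol; 142 ÷ 71.14 ≈ 2, so the molecular formula is C10H22.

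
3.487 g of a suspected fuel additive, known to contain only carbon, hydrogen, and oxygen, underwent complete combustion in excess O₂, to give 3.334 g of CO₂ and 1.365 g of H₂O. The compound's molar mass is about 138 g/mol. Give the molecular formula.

C3H6O6

mol C = 3.334 g CO₂ ÷ 44.009 g/mol = 0.075757 mol
mol H = 2 × 1.365 g H₂O ÷ 18.015 g/mol = 0.15154 mol
mass O = 3.487 − (0.90992 + 0.15275) = 2.4243 g → mol O = 2.4243 ÷ 15.999 = 0.15153 mol
Divide by the smallest (0.075757 mol): C 1.000, H 2.000, O 2.000
Empirical formula: CH2O2
Empirical-formula mass = 46.02 g/mol; 138 ÷ 46.02 ≈ 3, so the molecular formula is C3H6O6.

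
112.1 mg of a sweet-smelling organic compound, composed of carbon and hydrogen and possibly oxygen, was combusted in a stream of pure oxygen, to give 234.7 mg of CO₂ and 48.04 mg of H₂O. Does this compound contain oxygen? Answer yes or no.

yes

mol C = 0.2347 g CO₂ ÷ 44.009 g/mol = 0.0053330 mol
mol H = 2 × 0.04804 g H₂O ÷ 18.015 g/mol = 0.0053333 mol
C and H account for only 0.069431 g of the 0.1121 g sample; the remaining 0.042669 g must be oxygen.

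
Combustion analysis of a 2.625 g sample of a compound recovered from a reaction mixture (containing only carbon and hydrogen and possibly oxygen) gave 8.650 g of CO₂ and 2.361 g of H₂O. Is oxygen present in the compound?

no

mol C = 8.650 g CO₂ ÷ 44.009 g/mol = 0.19655 mol
mol H = 2 × 2.361 g H₂O ÷ 18.015 g/mol = 0.26211 mol
C and H together account for 2.6250 g — essentially the entire 2.625 g sample — so the compound contains no oxygen.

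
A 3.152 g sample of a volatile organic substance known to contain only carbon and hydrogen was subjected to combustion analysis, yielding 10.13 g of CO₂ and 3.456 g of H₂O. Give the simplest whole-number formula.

C3H5

mol C = 10.13 g CO₂ ÷ 44.009 g/mol = 0.23018 mol
mol H = 2 × 3.456 g H₂O ÷ 18.015 g/mol = 0.38368 mol
Divide by the smallest (0.23018 mol): C 1.000, H 1.667
Multiplying each by 3 gives whole numbers: C 3.00, H 5.00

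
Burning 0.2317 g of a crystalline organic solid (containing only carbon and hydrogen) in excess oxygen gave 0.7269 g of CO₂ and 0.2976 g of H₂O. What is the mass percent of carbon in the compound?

mol C = 0.7269 g CO₂ ÷ 44.009 g/mol = 0.016517 mol
mol H = 2 × 0.2976 g H₂O ÷ 18.015 g/mol = 0.033039 mol
mass % C = 0.19839 g ÷ 0.2317 g × 100%

85.62%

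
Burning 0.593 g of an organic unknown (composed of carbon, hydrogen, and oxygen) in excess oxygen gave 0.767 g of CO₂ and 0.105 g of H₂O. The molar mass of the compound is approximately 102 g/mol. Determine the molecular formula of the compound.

mol C = 0.767 g CO₂ ÷ 44.009 g/mol = 0.01743 mol
mol H = 2 × 0.105 g H₂O ÷ 18.015 g/mol = 0.01166 mol
mass O = 0.593 − (0.2093 + 0.01175) = 0.3719 g → mol O = 0.3719 ÷ 15.999 = 0.02325 mol
Divide by the smallest (0.01166 mol): C 1.495, H 1.000, O 1.994
Multiplying each by 2 gives whole numbers: C 2.99, H 2.00, O 3.99
Empirical formula: C3H2O4
Empirical-formula mass = 102.05 g/mol; 102 ÷ 102.05 ≈ 1, so the molecular formula is C3H2O4.

C3H2O4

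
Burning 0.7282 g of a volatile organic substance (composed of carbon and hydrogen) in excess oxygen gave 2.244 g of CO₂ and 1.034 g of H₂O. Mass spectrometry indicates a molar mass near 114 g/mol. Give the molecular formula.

C8H18

mol C = 2.244 g CO₂ ÷ 44.009 g/mol = 0.050990 mol
mol H = 2 × 1.034 g H₂O ÷ 18.015 g/mol = 0.11479 mol
Divide by the smallest (0.050990 mol): C 1.000, H 2.251
Multiplying each by 4 gives whole numbers: C 4.00, H 9.01
Empirical formula: C4H9
Empirical-formula mass = 57.12 g/mol; 114 ÷ 57.12 ≈ 2, so the molecular formula is C8H18.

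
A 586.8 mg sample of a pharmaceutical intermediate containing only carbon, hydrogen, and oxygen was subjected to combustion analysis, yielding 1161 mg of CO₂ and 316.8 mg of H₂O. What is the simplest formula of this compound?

C9H12O5

mol C = 1.161 g CO₂ ÷ 44.009 g/mol = 0.026381 mol
mol H = 2 × 0.3168 g H₂O ÷ 18.015 g/mol = 0.035171 mol
mass O = 0.5868 − (0.31686 + 0.035452) = 0.23449 g → mol O = 0.23449 ÷ 15.999 = 0.014656 mol
Divide by the smallest (0.014656 mol): C 1.800, H 2.400, O 1.000
Multiplying each by 5 gives whole numbers: C 9.00, H 12.00, O 5.00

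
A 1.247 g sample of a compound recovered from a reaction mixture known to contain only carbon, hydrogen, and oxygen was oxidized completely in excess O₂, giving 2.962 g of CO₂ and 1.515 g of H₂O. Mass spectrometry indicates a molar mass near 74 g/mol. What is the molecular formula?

mol C = 2.962 g CO₂ ÷ 44.009 g/mol = 0.067304 mol
mol H = 2 × 1.515 g H₂O ÷ 18.015 g/mol = 0.16819 mol
mass O = 1.247 − (0.80839 + 0.16954) = 0.26907 g → mol O = 0.26907 ÷ 15.999 = 0.016818 mol
Divide by the smallest (0.016818 mol): C 4.002, H 10.001, O 1.000
Empirical formula: C4H10O
Empirical-formula mass = 74.12 g/mol; 74 ÷ 74.12 ≈ 1, so the molecular formula is C4H10O.

C4H10O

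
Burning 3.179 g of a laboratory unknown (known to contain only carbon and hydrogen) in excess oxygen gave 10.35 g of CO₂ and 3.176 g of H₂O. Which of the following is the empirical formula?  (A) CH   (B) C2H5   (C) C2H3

(C) C2H3

mol C = 10.35 g CO₂ ÷ 44.009 g/mol = 0.23518 mol
mol H = 2 × 3.176 g H₂O ÷ 18.015 g/mol = 0.35260 mol
Divide by the smallest (0.23518 mol): C 1.000, H 1.499
Multiplying each by 2 gives whole numbers: C 2.00, H 3.00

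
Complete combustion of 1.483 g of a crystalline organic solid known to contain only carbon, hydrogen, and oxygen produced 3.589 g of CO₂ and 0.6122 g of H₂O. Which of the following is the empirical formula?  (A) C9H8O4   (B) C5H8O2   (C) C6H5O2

mol C = 3.589 g CO₂ ÷ 44.009 g/mol = 0.081552 mol
mol H = 2 × 0.6122 g H₂O ÷ 18.015 g/mol = 0.067966 mol
mass O = 1.483 − (0.97952 + 0.068509) = 0.43498 g → mol O = 0.43498 ÷ 15.999 = 0.027188 mol
Divide by the smallest (0.027188 mol): C 3.000, H 2.500, O 1.000
Multiplying each by 2 gives whole numbers: C 6.00, H 5.00, O 2.00

(C) C6H5O2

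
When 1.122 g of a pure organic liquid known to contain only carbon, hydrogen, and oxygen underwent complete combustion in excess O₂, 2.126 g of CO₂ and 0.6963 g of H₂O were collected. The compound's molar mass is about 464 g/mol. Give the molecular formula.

C20H32O12

mol C = 2.126 g CO₂ ÷ 44.009 g/mol = 0.048308 mol
mol H = 2 × 0.6963 g H₂O ÷ 18.015 g/mol = 0.077302 mol
mass O = 1.122 − (0.58023 + 0.077921) = 0.46385 g → mol O = 0.46385 ÷ 15.999 = 0.028992 mol
Divide by the smallest (0.028992 mol): C 1.666, H 2.666, O 1.000
Multiplying each by 3 gives whole numbers: C 5.00, H 8.00, O 3.00
Empirical formula: C5H8O3
Empirical-formula mass = 116.12 g/mol; 464 ÷ 116.12 ≈ 4, so the molecular formula is C20H32O12.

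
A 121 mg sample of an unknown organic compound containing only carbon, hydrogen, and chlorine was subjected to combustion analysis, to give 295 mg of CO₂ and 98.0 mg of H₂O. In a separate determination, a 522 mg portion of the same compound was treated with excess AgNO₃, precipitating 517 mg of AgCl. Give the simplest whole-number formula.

C8H13Cl

mol C = 0.295 g CO₂ ÷ 44.009 g/mol = 0.006703 mol
mol H = 2 × 0.0980 g H₂O ÷ 18.015 g/mol = 0.01088 mol
From the AgCl data: mol Cl per gram of compound = (0.517 ÷ 143.318) ÷ 0.522 = 0.006911 mol/g, so in the 0.121 g combustion sample mol Cl = 0.0008362 mol
Divide by the smallest (0.0008362 mol): C 8.016, H 13.011, Cl 1.000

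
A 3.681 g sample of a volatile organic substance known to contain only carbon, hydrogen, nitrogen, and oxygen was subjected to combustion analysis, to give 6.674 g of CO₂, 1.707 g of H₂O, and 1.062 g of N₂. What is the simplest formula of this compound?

mol C = 6.674 g CO₂ ÷ 44.009 g/mol = 0.15165 mol
mol H = 2 × 1.707 g H₂O ÷ 18.015 g/mol = 0.18951 mol
mol N = 2 × 1.062 g N₂ ÷ 28.014 g/mol = 0.075819 mol
mass O = 3.681 − (1.8215 + 0.19102 + 1.0620) = 0.60650 g → mol O = 0.60650 ÷ 15.999 = 0.037908 mol
Divide by the smallest (0.037908 mol): C 4.000, H 4.999, N 2.000, O 1.000

C4H5N2O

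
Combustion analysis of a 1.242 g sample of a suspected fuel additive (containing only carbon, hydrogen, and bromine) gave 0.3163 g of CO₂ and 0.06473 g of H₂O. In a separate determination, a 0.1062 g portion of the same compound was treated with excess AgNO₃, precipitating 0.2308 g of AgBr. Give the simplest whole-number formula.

CHBr2

mol C = 0.3163 g CO₂ ÷ 44.009 g/mol = 0.0071872 mol
mol H = 2 × 0.06473 g H₂O ÷ 18.015 g/mol = 0.0071862 mol
From the AgBr data: mol Br per gram of compound = (0.2308 ÷ 187.772) ÷ 0.1062 = 0.011574 mol/g, so in the 1.242 g combustion sample mol Br = 0.014375 mol
Divide by the smallest (0.0071862 mol): C 1.000, H 1.000, Br 2.000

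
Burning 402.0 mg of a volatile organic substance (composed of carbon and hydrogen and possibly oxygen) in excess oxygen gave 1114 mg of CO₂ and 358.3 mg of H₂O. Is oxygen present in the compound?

mol C = 1.114 g CO₂ ÷ 44.009 g/mol = 0.025313 mol
mol H = 2 × 0.3583 g H₂O ÷ 18.015 g/mol = 0.039778 mol
C and H account for only 0.34413 g of the 0.4020 g sample; the remaining 0.057869 g must be oxygen.

yes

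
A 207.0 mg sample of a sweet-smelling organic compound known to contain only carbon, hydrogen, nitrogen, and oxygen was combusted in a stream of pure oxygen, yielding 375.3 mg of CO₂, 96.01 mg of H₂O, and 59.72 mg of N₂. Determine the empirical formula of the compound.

C4H5N2O

mol C = 0.3753 g CO₂ ÷ 44.009 g/mol = 0.0085278 mol
mol H = 2 × 0.09601 g H₂O ÷ 18.015 g/mol = 0.010659 mol
mol N = 2 × 0.05972 g N₂ ÷ 28.014 g/mol = 0.0042636 mol
mass O = 0.2070 − (0.10243 + 0.010744 + 0.059720) = 0.034108 g → mol O = 0.034108 ÷ 15.999 = 0.0021319 mol
Divide by the smallest (0.0021319 mol): C 4.000, H 5.000, N 2.000, O 1.000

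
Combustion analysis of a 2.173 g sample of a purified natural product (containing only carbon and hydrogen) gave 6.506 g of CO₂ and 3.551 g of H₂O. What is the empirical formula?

mol C = 6.506 g CO₂ ÷ 44.009 g/mol = 0.14783 mol
mol H = 2 × 3.551 g H₂O ÷ 18.015 g/mol = 0.39423 mol
Divide by the smallest (0.14783 mol): C 1.000, H 2.667
Multiplying each by 3 gives whole numbers: C 3.00, H 8.00

C3H8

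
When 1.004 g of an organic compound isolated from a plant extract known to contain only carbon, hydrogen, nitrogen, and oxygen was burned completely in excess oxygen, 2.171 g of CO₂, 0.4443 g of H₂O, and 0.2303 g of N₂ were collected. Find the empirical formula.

C6H6N2O

mol C = 2.171 g CO₂ ÷ 44.009 g/mol = 0.049331 mol
mol H = 2 × 0.4443 g H₂O ÷ 18.015 g/mol = 0.049326 mol
mol N = 2 × 0.2303 g N₂ ÷ 28.014 g/mol = 0.016442 mol
mass O = 1.004 − (0.59251 + 0.049720 + 0.23030) = 0.13147 g → mol O = 0.13147 ÷ 15.999 = 0.0082172 mol
Divide by the smallest (0.0082172 mol): C 6.003, H 6.003, N 2.001, O 1.000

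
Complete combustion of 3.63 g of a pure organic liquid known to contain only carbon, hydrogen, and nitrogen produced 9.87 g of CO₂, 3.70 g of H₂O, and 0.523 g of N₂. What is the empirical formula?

mol C = 9.87 g CO₂ ÷ 44.009 g/mol = 0.2243 mol
mol H = 2 × 3.70 g H₂O ÷ 18.015 g/mol = 0.4108 mol
mol N = 2 × 0.523 g N₂ ÷ 28.014 g/mol = 0.03734 mol
Divide by the smallest (0.03734 mol): C 6.006, H 11.001, N 1.000

C6H11N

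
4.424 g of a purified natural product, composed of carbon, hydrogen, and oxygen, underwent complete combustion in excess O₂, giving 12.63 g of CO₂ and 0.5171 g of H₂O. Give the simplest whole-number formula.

mol C = 12.63 g CO₂ ÷ 44.009 g/mol = 0.28699 mol
mol H = 2 × 0.5171 g H₂O ÷ 18.015 g/mol = 0.057408 mol
mass O = 4.424 − (3.4470 + 0.057867) = 0.91914 g → mol O = 0.91914 ÷ 15.999 = 0.057450 mol
Divide by the smallest (0.057408 mol): C 4.999, H 1.000, O 1.001

C5HO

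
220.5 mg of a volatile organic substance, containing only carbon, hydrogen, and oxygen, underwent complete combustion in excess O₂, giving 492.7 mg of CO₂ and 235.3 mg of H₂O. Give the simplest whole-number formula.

mol C = 0.4927 g CO₂ ÷ 44.009 g/mol = 0.011195 mol
mol H = 2 × 0.2353 g H₂O ÷ 18.015 g/mol = 0.026123 mol
mass O = 0.2205 − (0.13447 + 0.026332) = 0.059700 g → mol O = 0.059700 ÷ 15.999 = 0.0037315 mol
Divide by the smallest (0.0037315 mol): C 3.000, H 7.001, O 1.000

C3H7O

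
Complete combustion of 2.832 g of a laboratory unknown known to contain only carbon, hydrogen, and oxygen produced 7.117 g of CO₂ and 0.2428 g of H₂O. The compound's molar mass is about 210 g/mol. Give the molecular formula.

C12H2O4

mol C = 7.117 g CO₂ ÷ 44.009 g/mol = 0.16172 mol
mol H = 2 × 0.2428 g H₂O ÷ 18.015 g/mol = 0.026955 mol
mass O = 2.832 − (1.9424 + 0.027171) = 0.86245 g → mol O = 0.86245 ÷ 15.999 = 0.053906 mol
Divide by the smallest (0.026955 mol): C 5.999, H 1.000, O 2.000
Empirical formula: C6HO2
Empirical-formula mass = 105.07 g/mol; 210 ÷ 105.07 ≈ 2, so the molecular formula is C12H2O4.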